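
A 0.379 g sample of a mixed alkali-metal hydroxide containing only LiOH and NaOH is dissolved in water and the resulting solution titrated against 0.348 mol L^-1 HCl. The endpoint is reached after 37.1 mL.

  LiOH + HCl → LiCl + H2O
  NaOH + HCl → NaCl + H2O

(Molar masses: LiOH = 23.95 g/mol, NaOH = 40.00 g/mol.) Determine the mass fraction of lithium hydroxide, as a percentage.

n(HCl) = 0.0371 × 0.348 = 0.0129 mol
Let x = n(LiOH), y = n(NaOH).
Titrant: 1x + 1y = 0.0129;  mass: 23.95x + 40.00y = 0.379
Solving, x = 8.56 × 10^-3 mol, y = 4.35 × 10^-3 mol
mass of LiOH = 8.56 × 10^-3 × 23.95 = 0.205 g
% LiOH = 0.205 / 0.379 × 100 = 54.1 %

54.1 %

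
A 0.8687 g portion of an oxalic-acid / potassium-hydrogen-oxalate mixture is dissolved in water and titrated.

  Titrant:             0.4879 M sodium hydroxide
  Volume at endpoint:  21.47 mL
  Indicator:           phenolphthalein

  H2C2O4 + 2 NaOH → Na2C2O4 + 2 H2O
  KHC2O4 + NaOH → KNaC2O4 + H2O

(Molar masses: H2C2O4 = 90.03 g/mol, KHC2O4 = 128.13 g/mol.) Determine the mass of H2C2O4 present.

n(NaOH) = 0.02147 × 0.4879 = 0.01048 mol
Let x = n(H2C2O4), y = n(KHC2O4).
Titrant: 2x + 1y = 0.01048;  mass: 90.03x + 128.13y = 0.8687
Solving, x = 2.848 × 10^-3 mol, y = 4.778 × 10^-3 mol
mass of H2C2O4 = 2.848 × 10^-3 × 90.03 = 0.2564 g

0.2564 g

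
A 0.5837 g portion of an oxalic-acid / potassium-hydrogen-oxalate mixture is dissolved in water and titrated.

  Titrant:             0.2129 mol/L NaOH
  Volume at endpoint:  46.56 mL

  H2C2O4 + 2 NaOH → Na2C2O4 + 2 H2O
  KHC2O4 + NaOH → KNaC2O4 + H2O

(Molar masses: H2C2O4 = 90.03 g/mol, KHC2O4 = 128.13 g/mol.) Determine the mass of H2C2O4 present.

0.3718 g

n(NaOH) = 0.04656 × 0.2129 = 9.913 × 10^-3 mol
Let x = n(H2C2O4), y = n(KHC2O4).
Titrant: 2x + 1y = 9.913 × 10^-3;  mass: 90.03x + 128.13y = 0.5837
Solving, x = 4.129 × 10^-3 mol, y = 1.654 × 10^-3 mol
mass of H2C2O4 = 4.129 × 10^-3 × 90.03 = 0.3718 g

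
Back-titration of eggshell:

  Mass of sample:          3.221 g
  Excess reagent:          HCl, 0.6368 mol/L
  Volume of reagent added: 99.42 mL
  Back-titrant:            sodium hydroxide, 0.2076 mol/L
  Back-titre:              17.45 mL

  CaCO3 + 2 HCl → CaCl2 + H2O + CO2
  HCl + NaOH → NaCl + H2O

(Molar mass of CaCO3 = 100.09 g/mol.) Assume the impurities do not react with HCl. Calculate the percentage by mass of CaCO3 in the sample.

n(HCl) added = 0.09942 × 0.6368 = 0.06331 mol
n(NaOH) used in back-titration = 0.01745 × 0.2076 = 3.623 × 10^-3 mol
n(HCl) left over = 3.623 × 10^-3 mol (1:1 ratio)
n(HCl) consumed by analyte = 0.06331 − 3.623 × 10^-3 = 0.05969 mol
From the 1:2 ratio, n(CaCO3) = 1/2 × 0.05969 = 0.02984 mol
mass of CaCO3 = 0.02984 × 100.09 = 2.987 g
% CaCO3 = 2.987 / 3.221 × 100 = 92.74 %

92.74 %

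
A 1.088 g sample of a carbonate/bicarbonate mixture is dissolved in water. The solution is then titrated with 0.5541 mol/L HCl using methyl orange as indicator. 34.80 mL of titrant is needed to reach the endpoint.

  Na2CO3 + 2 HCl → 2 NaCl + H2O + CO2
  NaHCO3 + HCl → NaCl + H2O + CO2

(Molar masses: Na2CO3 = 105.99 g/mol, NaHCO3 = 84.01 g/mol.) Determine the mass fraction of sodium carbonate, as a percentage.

n(HCl) = 0.03480 × 0.5541 = 0.01928 mol
Let x = n(Na2CO3), y = n(NaHCO3).
Titrant: 2x + 1y = 0.01928;  mass: 105.99x + 84.01y = 1.088
Solving, x = 8.575 × 10^-3 mol, y = 2.132 × 10^-3 mol
mass of Na2CO3 = 8.575 × 10^-3 × 105.99 = 0.9089 g
% Na2CO3 = 0.9089 / 1.088 × 100 = 83.54 %

83.54 %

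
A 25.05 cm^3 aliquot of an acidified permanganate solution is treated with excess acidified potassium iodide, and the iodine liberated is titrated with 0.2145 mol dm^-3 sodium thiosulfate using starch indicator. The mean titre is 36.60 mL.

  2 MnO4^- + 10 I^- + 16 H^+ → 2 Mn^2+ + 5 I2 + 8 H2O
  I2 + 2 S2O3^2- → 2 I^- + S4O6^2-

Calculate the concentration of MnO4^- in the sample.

0.06268 mol/L

n(S2O3^2-) = 0.03660 × 0.2145 = 7.851 × 10^-3 mol
n(I2) = n(S2O3^2-)/2 = 3.925 × 10^-3 mol
From the 2:5 ratio, n(MnO4^-) in the aliquot = 2/5 × 3.925 × 10^-3 = 1.570 × 10^-3 mol
[MnO4^-] = 1.570 × 10^-3 / 0.02505 = 0.06268 mol/L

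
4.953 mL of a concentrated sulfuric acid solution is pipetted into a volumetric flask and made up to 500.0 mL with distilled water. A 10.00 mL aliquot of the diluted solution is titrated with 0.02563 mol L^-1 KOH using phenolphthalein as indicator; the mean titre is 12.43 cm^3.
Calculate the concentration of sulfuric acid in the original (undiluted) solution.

1.608 mol/L

H2SO4 + 2 KOH → K2SO4 + 2 H2O
n(KOH) = 0.01243 × 0.02563 = 3.186 × 10^-4 mol
From the 1:2 ratio, n(H2SO4) in the aliquot = 1/2 × 3.186 × 10^-4 = 1.593 × 10^-4 mol
[H2SO4]_dilute = 1.593 × 10^-4 / 0.01000 = 0.01593 mol/L
Dilution factor = 500.0 / 4.953 = 100.9
[H2SO4]_stock = 0.01593 × 100.9 = 1.608 mol/L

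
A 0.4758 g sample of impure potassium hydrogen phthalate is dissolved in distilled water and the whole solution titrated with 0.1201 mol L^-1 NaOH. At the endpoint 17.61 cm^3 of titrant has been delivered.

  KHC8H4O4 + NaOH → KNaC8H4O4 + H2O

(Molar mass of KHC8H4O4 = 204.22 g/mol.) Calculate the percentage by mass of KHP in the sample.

n(NaOH) = 0.01761 L × 0.1201 mol/L = 2.115 × 10^-3 mol
n(KHC8H4O4) = 2.115 × 10^-3 mol (1:1 ratio)
mass of KHC8H4O4 = 2.115 × 10^-3 × 204.22 g/mol = 0.4319 g
% KHC8H4O4 = 0.4319 / 0.4758 × 100 = 90.78 %

90.78 %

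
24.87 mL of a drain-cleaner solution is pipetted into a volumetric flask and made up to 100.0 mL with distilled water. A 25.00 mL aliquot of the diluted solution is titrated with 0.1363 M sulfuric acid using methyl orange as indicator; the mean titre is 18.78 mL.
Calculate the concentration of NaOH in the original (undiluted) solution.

0.8234 M

2 NaOH + H2SO4 → Na2SO4 + 2 H2O
n(H2SO4) = 0.01878 × 0.1363 = 2.560 × 10^-3 mol
From the 2:1 ratio, n(NaOH) in the aliquot = 2/1 × 2.560 × 10^-3 = 5.119 × 10^-3 mol
[NaOH]_dilute = 5.119 × 10^-3 / 0.02500 = 0.2048 mol/L
Dilution factor = 100.0 / 24.87 = 4.021
[NaOH]_stock = 0.2048 × 4.021 = 0.8234 mol/L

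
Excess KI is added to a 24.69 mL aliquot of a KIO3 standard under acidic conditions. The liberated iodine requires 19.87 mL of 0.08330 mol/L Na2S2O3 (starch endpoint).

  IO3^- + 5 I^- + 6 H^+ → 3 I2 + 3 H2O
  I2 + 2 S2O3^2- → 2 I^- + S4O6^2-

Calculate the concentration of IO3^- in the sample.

0.01117 mol/L

n(S2O3^2-) = 0.01987 × 0.08330 = 1.655 × 10^-3 mol
n(I2) = n(S2O3^2-)/2 = 8.276 × 10^-4 mol
From the 1:3 ratio, n(IO3^-) in the aliquot = 1/3 × 8.276 × 10^-4 = 2.759 × 10^-4 mol
[IO3^-] = 2.759 × 10^-4 / 0.02469 = 0.01117 mol/L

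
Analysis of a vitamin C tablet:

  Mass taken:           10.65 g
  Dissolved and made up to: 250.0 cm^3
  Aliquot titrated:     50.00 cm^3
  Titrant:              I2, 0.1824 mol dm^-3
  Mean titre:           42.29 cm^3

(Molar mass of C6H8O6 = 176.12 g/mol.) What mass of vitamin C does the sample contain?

C6H8O6 + I2 → C6H6O6 + 2 HI
n(I2) per titration = 0.04229 × 0.1824 = 7.714 × 10^-3 mol
n(C6H8O6) in each aliquot = 7.714 × 10^-3 mol (1:1 ratio)
n(C6H8O6) in the whole flask = 7.714 × 10^-3 × 250.0/50.00 = 0.03857 mol
mass of C6H8O6 = 0.03857 × 176.12 = 6.793 g

6.793 g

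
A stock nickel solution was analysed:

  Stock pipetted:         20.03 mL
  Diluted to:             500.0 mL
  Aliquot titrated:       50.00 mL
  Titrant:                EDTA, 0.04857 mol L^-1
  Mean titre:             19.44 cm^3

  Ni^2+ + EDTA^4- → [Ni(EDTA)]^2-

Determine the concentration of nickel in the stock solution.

0.4714 mol/L

n(EDTA) = 0.01944 × 0.04857 = 9.442 × 10^-4 mol
n(Ni2+) in the aliquot = 9.442 × 10^-4 mol (1:1 ratio)
[Ni2+]_dilute = 9.442 × 10^-4 / 0.05000 = 0.01888 mol/L
Dilution factor = 500.0 / 20.03 = 24.96
[Ni2+]_stock = 0.01888 × 24.96 = 0.4714 mol/L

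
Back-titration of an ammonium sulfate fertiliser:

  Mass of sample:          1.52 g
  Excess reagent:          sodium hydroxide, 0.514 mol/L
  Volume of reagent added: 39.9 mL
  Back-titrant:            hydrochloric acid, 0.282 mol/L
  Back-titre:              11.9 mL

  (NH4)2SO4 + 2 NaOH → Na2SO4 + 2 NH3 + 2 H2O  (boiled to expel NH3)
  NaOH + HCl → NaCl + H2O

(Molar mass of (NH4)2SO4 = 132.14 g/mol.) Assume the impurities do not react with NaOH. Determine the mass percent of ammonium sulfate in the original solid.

n(NaOH) added = 0.0399 × 0.514 = 0.0205 mol
n(HCl) used in back-titration = 0.0119 × 0.282 = 3.36 × 10^-3 mol
n(NaOH) left over = 3.36 × 10^-3 mol (1:1 ratio)
n(NaOH) consumed by analyte = 0.0205 − 3.36 × 10^-3 = 0.0172 mol
From the 1:2 ratio, n((NH4)2SO4) = 1/2 × 0.0172 = 8.58 × 10^-3 mol
mass of (NH4)2SO4 = 8.58 × 10^-3 × 132.14 = 1.13 g
% (NH4)2SO4 = 1.13 / 1.52 × 100 = 74.6 %

74.6 %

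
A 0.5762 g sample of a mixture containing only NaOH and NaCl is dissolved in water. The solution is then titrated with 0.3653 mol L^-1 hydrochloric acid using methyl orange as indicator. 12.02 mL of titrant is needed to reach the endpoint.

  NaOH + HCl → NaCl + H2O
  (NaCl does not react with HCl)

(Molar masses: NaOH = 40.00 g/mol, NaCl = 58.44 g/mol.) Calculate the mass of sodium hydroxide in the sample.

0.1756 g

n(HCl) = 0.01202 × 0.3653 = 4.391 × 10^-3 mol
Let x = n(NaOH), y = n(NaCl).
Titrant: 1x = 4.391 × 10^-3;  mass: 40.00x + 58.44y = 0.5762
Solving, x = 4.391 × 10^-3 mol, y = 6.854 × 10^-3 mol
mass of NaOH = 4.391 × 10^-3 × 40.00 = 0.1756 g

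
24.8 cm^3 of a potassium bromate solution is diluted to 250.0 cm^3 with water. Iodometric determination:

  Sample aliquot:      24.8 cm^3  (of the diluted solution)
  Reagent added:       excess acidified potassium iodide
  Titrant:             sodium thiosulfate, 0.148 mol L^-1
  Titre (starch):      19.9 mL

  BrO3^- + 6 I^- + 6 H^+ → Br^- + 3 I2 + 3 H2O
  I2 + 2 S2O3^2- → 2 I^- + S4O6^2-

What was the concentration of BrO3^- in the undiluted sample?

0.200 mol/L

n(S2O3^2-) = 0.0199 × 0.148 = 2.95 × 10^-3 mol
n(I2) = n(S2O3^2-)/2 = 1.47 × 10^-3 mol
From the 1:3 ratio, n(BrO3^-) in the aliquot = 1/3 × 1.47 × 10^-3 = 4.91 × 10^-4 mol
[BrO3^-]_dilute = 4.91 × 10^-4 / 0.0248 = 0.0198 mol/L
[BrO3^-]_original = 0.0198 × 250.0/24.8 = 0.200 mol/L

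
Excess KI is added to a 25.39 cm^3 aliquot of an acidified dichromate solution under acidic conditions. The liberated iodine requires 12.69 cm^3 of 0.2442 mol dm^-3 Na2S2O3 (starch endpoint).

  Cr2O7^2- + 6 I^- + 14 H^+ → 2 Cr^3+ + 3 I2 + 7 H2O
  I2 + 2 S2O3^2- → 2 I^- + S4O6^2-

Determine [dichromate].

n(S2O3^2-) = 0.01269 × 0.2442 = 3.099 × 10^-3 mol
n(I2) = n(S2O3^2-)/2 = 1.549 × 10^-3 mol
From the 1:3 ratio, n(Cr2O7^2-) in the aliquot = 1/3 × 1.549 × 10^-3 = 5.165 × 10^-4 mol
[Cr2O7^2-] = 5.165 × 10^-4 / 0.02539 = 0.02034 mol/L

0.02034 mol/L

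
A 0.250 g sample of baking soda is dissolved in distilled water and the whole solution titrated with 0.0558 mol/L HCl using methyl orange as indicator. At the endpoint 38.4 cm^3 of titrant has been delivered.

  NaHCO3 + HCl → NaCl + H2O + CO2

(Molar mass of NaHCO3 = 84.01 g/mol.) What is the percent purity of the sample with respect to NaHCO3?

72.0 %

n(HCl) = 0.0384 L × 0.0558 mol/L = 2.14 × 10^-3 mol
n(NaHCO3) = 2.14 × 10^-3 mol (1:1 ratio)
mass of NaHCO3 = 2.14 × 10^-3 × 84.01 g/mol = 0.180 g
% NaHCO3 = 0.180 / 0.250 × 100 = 72.0 %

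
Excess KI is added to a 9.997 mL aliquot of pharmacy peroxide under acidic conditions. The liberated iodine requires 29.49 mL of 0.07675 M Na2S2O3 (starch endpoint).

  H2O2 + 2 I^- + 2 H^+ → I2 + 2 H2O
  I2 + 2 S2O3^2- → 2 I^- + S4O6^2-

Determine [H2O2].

n(S2O3^2-) = 0.02949 × 0.07675 = 2.263 × 10^-3 mol
n(I2) = n(S2O3^2-)/2 = 1.132 × 10^-3 mol
n(H2O2) in the aliquot = 1.132 × 10^-3 mol (1:1 ratio)
[H2O2] = 1.132 × 10^-3 / 0.009997 = 0.1132 mol/L

0.1132 M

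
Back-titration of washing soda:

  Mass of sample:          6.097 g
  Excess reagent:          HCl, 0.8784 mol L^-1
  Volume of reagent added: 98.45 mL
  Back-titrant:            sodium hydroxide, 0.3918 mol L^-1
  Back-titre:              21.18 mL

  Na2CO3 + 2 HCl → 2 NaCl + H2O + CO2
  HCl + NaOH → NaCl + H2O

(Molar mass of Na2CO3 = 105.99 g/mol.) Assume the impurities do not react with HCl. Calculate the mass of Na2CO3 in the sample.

n(HCl) added = 0.09845 × 0.8784 = 0.08648 mol
n(NaOH) used in back-titration = 0.02118 × 0.3918 = 8.298 × 10^-3 mol
n(HCl) left over = 8.298 × 10^-3 mol (1:1 ratio)
n(HCl) consumed by analyte = 0.08648 − 8.298 × 10^-3 = 0.07818 mol
From the 1:2 ratio, n(Na2CO3) = 1/2 × 0.07818 = 0.03909 mol
mass of Na2CO3 = 0.03909 × 105.99 = 4.143 g

4.143 g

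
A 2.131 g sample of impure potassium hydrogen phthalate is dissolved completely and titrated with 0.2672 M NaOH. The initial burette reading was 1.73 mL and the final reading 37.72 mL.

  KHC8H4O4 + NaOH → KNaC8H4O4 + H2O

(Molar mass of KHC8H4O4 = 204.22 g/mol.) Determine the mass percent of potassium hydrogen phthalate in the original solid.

92.16 %

n(NaOH) = 0.03599 L × 0.2672 mol/L = 9.617 × 10^-3 mol
n(KHC8H4O4) = 9.617 × 10^-3 mol (1:1 ratio)
mass of KHC8H4O4 = 9.617 × 10^-3 × 204.22 g/mol = 1.964 g
% KHC8H4O4 = 1.964 / 2.131 × 100 = 92.16 %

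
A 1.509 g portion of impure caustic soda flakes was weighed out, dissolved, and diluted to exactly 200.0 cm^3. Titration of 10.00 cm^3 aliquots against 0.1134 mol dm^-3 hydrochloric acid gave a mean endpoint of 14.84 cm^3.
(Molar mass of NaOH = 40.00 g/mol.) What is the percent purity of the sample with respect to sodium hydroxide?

89.22 %

NaOH + HCl → NaCl + H2O
n(HCl) per titration = 0.01484 × 0.1134 = 1.683 × 10^-3 mol
n(NaOH) in each aliquot = 1.683 × 10^-3 mol (1:1 ratio)
n(NaOH) in the whole flask = 1.683 × 10^-3 × 200.0/10.00 = 0.03366 mol
mass of NaOH = 0.03366 × 40.00 = 1.346 g
% NaOH = 1.346 / 1.509 × 100 = 89.22 %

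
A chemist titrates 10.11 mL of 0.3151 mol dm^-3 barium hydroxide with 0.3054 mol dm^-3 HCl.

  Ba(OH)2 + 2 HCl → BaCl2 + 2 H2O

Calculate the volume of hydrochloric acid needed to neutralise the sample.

n(Ba(OH)2) = 0.01011 L × 0.3151 mol/L = 3.186 × 10^-3 mol
From the 2:1 stoichiometry, n(HCl) = 2/1 × 3.186 × 10^-3 = 6.371 × 10^-3 mol
V(HCl) = 6.371 × 10^-3 mol / 0.3054 mol/L = 0.02086 L = 20.86 mL

20.86 mL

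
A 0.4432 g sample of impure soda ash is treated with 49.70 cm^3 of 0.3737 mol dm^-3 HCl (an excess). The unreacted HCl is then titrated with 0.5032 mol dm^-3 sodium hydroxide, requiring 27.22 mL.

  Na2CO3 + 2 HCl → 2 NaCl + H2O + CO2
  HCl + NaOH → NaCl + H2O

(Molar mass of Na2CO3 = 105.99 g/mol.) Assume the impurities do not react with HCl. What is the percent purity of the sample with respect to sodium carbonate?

n(HCl) added = 0.04970 × 0.3737 = 0.01857 mol
n(NaOH) used in back-titration = 0.02722 × 0.5032 = 0.01370 mol
n(HCl) left over = 0.01370 mol (1:1 ratio)
n(HCl) consumed by analyte = 0.01857 − 0.01370 = 4.876 × 10^-3 mol
From the 1:2 ratio, n(Na2CO3) = 1/2 × 4.876 × 10^-3 = 2.438 × 10^-3 mol
mass of Na2CO3 = 2.438 × 10^-3 × 105.99 = 0.2584 g
% Na2CO3 = 0.2584 / 0.4432 × 100 = 58.30 %

58.30 %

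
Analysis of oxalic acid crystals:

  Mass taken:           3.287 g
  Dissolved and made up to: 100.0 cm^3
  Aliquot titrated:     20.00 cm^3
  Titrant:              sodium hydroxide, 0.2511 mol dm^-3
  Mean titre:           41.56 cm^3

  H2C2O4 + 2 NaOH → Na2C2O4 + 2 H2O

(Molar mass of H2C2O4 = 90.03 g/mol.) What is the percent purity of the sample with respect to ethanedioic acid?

n(NaOH) per titration = 0.04156 × 0.2511 = 0.01044 mol
From the 1:2 ratio, n(H2C2O4) in each aliquot = 1/2 × 0.01044 = 5.218 × 10^-3 mol
n(H2C2O4) in the whole flask = 5.218 × 10^-3 × 100.0/20.00 = 0.02609 mol
mass of H2C2O4 = 0.02609 × 90.03 = 2.349 g
% H2C2O4 = 2.349 / 3.287 × 100 = 71.46 %

71.46 %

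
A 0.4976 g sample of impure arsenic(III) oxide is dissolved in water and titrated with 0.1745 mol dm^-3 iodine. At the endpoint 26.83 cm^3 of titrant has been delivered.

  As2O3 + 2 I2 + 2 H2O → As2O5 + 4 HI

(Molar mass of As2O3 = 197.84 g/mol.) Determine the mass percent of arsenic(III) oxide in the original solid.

93.07 %

n(I2) = 0.02683 L × 0.1745 mol/L = 4.682 × 10^-3 mol
From the 1:2 ratio, n(As2O3) = 1/2 × 4.682 × 10^-3 = 2.341 × 10^-3 mol
mass of As2O3 = 2.341 × 10^-3 × 197.84 g/mol = 0.4631 g
% As2O3 = 0.4631 / 0.4976 × 100 = 93.07 %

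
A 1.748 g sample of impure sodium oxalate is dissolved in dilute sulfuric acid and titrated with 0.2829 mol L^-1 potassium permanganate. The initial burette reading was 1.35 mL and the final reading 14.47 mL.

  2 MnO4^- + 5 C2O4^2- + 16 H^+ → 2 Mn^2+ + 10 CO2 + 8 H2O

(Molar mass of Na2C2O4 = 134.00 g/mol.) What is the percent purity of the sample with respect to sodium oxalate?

n(KMnO4) = 0.01312 L × 0.2829 mol/L = 3.712 × 10^-3 mol
From the 5:2 ratio, n(Na2C2O4) = 5/2 × 3.712 × 10^-3 = 9.279 × 10^-3 mol
mass of Na2C2O4 = 9.279 × 10^-3 × 134.00 g/mol = 1.243 g
% Na2C2O4 = 1.243 / 1.748 × 100 = 71.13 %

71.13 %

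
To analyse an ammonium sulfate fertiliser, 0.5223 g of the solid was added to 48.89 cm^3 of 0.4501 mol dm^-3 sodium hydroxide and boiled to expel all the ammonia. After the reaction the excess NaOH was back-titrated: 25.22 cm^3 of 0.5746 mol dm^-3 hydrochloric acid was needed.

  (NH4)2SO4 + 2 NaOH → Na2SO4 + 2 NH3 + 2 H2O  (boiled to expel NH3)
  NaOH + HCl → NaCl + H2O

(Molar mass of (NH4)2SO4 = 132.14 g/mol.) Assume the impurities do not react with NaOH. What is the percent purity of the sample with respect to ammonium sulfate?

n(NaOH) added = 0.04889 × 0.4501 = 0.02201 mol
n(HCl) used in back-titration = 0.02522 × 0.5746 = 0.01449 mol
n(NaOH) left over = 0.01449 mol (1:1 ratio)
n(NaOH) consumed by analyte = 0.02201 − 0.01449 = 7.514 × 10^-3 mol
From the 1:2 ratio, n((NH4)2SO4) = 1/2 × 7.514 × 10^-3 = 3.757 × 10^-3 mol
mass of (NH4)2SO4 = 3.757 × 10^-3 × 132.14 = 0.4964 g
% (NH4)2SO4 = 0.4964 / 0.5223 × 100 = 95.05 %

95.05 %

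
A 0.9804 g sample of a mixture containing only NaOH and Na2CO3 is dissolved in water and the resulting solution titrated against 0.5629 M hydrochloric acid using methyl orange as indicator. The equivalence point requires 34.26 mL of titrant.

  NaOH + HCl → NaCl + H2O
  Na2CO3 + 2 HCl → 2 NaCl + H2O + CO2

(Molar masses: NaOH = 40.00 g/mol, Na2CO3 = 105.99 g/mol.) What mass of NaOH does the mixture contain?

0.1281 g

n(HCl) = 0.03426 × 0.5629 = 0.01928 mol
Let x = n(NaOH), y = n(Na2CO3).
Titrant: 1x + 2y = 0.01928;  mass: 40.00x + 105.99y = 0.9804
Solving, x = 3.202 × 10^-3 mol, y = 8.042 × 10^-3 mol
mass of NaOH = 3.202 × 10^-3 × 40.00 = 0.1281 g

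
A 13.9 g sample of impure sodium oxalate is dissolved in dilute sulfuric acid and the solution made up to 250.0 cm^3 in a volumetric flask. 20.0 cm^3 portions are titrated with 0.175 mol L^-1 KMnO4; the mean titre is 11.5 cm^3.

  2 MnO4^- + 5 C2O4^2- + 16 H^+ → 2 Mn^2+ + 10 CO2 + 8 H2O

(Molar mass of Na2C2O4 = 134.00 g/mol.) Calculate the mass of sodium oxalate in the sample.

8.43 g

n(KMnO4) per titration = 0.0115 × 0.175 = 2.01 × 10^-3 mol
From the 5:2 ratio, n(Na2C2O4) in each aliquot = 5/2 × 2.01 × 10^-3 = 5.03 × 10^-3 mol
n(Na2C2O4) in the whole flask = 5.03 × 10^-3 × 250.0/20.0 = 0.0629 mol
mass of Na2C2O4 = 0.0629 × 134.00 = 8.43 g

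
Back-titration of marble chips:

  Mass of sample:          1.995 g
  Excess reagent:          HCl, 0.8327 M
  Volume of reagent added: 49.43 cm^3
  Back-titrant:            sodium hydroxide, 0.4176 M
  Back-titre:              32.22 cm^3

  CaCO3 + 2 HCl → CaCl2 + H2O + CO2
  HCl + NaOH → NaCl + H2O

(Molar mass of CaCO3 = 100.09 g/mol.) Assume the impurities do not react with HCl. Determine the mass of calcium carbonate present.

1.387 g

n(HCl) added = 0.04943 × 0.8327 = 0.04116 mol
n(NaOH) used in back-titration = 0.03222 × 0.4176 = 0.01346 mol
n(HCl) left over = 0.01346 mol (1:1 ratio)
n(HCl) consumed by analyte = 0.04116 − 0.01346 = 0.02771 mol
From the 1:2 ratio, n(CaCO3) = 1/2 × 0.02771 = 0.01385 mol
mass of CaCO3 = 0.01385 × 100.09 = 1.387 g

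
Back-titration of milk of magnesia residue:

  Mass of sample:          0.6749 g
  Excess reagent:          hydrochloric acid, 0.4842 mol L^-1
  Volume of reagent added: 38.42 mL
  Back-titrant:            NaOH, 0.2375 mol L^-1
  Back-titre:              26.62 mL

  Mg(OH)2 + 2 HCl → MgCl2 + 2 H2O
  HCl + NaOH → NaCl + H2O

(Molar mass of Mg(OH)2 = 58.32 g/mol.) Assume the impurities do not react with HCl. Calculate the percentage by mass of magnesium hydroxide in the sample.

53.06 %

n(HCl) added = 0.03842 × 0.4842 = 0.01860 mol
n(NaOH) used in back-titration = 0.02662 × 0.2375 = 6.322 × 10^-3 mol
n(HCl) left over = 6.322 × 10^-3 mol (1:1 ratio)
n(HCl) consumed by analyte = 0.01860 − 6.322 × 10^-3 = 0.01228 mol
From the 1:2 ratio, n(Mg(OH)2) = 1/2 × 0.01228 = 6.140 × 10^-3 mol
mass of Mg(OH)2 = 6.140 × 10^-3 × 58.32 = 0.3581 g
% Mg(OH)2 = 0.3581 / 0.6749 × 100 = 53.06 %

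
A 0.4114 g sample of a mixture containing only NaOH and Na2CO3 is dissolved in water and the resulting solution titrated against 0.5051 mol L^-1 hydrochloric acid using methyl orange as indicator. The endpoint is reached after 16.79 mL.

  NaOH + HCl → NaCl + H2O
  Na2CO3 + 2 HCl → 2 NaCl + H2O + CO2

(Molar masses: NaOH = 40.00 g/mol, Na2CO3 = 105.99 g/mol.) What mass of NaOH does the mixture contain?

0.1171 g

n(HCl) = 0.01679 × 0.5051 = 8.481 × 10^-3 mol
Let x = n(NaOH), y = n(Na2CO3).
Titrant: 1x + 2y = 8.481 × 10^-3;  mass: 40.00x + 105.99y = 0.4114
Solving, x = 2.927 × 10^-3 mol, y = 2.777 × 10^-3 mol
mass of NaOH = 2.927 × 10^-3 × 40.00 = 0.1171 g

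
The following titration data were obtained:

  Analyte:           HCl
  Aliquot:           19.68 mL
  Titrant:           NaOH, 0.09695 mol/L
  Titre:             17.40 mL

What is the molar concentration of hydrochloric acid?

0.08572 mol/L

HCl + NaOH → NaCl + H2O
n(NaOH) = 0.01740 L × 0.09695 mol/L = 1.687 × 10^-3 mol
n(HCl) = 1.687 × 10^-3 mol (1:1 mole ratio)
[HCl] = 1.687 × 10^-3 mol / 0.01968 L = 0.08572 mol/L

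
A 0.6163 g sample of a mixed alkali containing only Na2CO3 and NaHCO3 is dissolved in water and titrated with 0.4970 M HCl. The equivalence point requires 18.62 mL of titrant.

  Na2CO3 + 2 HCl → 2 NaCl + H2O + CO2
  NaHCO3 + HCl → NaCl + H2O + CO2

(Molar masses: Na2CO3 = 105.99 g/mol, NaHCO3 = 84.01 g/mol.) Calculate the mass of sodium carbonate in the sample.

n(HCl) = 0.01862 × 0.4970 = 9.254 × 10^-3 mol
Let x = n(Na2CO3), y = n(NaHCO3).
Titrant: 2x + 1y = 9.254 × 10^-3;  mass: 105.99x + 84.01y = 0.6163
Solving, x = 2.598 × 10^-3 mol, y = 4.059 × 10^-3 mol
mass of Na2CO3 = 2.598 × 10^-3 × 105.99 = 0.2753 g

0.2753 g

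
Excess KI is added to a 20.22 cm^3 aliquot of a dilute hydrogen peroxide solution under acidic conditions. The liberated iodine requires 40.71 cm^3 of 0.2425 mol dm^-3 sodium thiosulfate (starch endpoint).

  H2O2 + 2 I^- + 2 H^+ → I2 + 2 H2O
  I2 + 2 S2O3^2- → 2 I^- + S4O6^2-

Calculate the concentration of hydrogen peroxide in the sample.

n(S2O3^2-) = 0.04071 × 0.2425 = 9.872 × 10^-3 mol
n(I2) = n(S2O3^2-)/2 = 4.936 × 10^-3 mol
n(H2O2) in the aliquot = 4.936 × 10^-3 mol (1:1 ratio)
[H2O2] = 4.936 × 10^-3 / 0.02022 = 0.2441 mol/L

0.2441 mol/L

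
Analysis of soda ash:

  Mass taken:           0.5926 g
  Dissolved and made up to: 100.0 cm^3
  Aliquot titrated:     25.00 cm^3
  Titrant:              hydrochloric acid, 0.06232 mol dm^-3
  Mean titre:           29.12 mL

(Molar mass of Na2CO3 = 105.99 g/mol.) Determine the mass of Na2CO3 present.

0.3847 g

Na2CO3 + 2 HCl → 2 NaCl + H2O + CO2
n(HCl) per titration = 0.02912 × 0.06232 = 1.815 × 10^-3 mol
From the 1:2 ratio, n(Na2CO3) in each aliquot = 1/2 × 1.815 × 10^-3 = 9.074 × 10^-4 mol
n(Na2CO3) in the whole flask = 9.074 × 10^-4 × 100.0/25.00 = 3.630 × 10^-3 mol
mass of Na2CO3 = 3.630 × 10^-3 × 105.99 = 0.3847 g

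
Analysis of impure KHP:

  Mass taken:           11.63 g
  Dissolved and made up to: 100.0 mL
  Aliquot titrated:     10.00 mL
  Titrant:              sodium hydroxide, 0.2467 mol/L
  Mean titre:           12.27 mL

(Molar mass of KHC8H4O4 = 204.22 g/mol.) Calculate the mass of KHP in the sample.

6.182 g

KHC8H4O4 + NaOH → KNaC8H4O4 + H2O
n(NaOH) per titration = 0.01227 × 0.2467 = 3.027 × 10^-3 mol
n(KHC8H4O4) in each aliquot = 3.027 × 10^-3 mol (1:1 ratio)
n(KHC8H4O4) in the whole flask = 3.027 × 10^-3 × 100.0/10.00 = 0.03027 mol
mass of KHC8H4O4 = 0.03027 × 204.22 = 6.182 g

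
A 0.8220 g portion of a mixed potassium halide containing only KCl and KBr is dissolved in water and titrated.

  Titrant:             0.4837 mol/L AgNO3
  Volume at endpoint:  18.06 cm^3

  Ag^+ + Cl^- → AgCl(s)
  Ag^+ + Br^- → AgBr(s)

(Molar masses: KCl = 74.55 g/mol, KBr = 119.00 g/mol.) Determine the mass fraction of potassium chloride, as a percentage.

44.39 %

n(AgNO3) = 0.01806 × 0.4837 = 8.736 × 10^-3 mol
Let x = n(KCl), y = n(KBr).
Titrant: 1x + 1y = 8.736 × 10^-3;  mass: 74.55x + 119.00y = 0.8220
Solving, x = 4.894 × 10^-3 mol, y = 3.842 × 10^-3 mol
mass of KCl = 4.894 × 10^-3 × 74.55 = 0.3648 g
% KCl = 0.3648 / 0.8220 × 100 = 44.39 %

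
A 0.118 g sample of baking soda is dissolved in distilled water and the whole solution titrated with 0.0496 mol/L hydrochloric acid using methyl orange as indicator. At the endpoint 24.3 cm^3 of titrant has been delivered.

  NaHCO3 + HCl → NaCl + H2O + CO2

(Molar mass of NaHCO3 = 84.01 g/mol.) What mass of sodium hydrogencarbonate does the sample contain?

0.101 g

n(HCl) = 0.0243 L × 0.0496 mol/L = 1.21 × 10^-3 mol
n(NaHCO3) = 1.21 × 10^-3 mol (1:1 ratio)
mass of NaHCO3 = 1.21 × 10^-3 × 84.01 g/mol = 0.101 g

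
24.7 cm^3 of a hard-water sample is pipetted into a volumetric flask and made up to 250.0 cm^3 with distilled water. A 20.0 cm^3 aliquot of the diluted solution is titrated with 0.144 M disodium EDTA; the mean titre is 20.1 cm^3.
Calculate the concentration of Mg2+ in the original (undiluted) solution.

1.46 M

Mg^2+ + EDTA^4- → [Mg(EDTA)]^2-
n(EDTA) = 0.0201 × 0.144 = 2.89 × 10^-3 mol
n(Mg2+) in the aliquot = 2.89 × 10^-3 mol (1:1 ratio)
[Mg2+]_dilute = 2.89 × 10^-3 / 0.0200 = 0.145 mol/L
Dilution factor = 250.0 / 24.7 = 10.12
[Mg2+]_stock = 0.145 × 10.12 = 1.46 mol/L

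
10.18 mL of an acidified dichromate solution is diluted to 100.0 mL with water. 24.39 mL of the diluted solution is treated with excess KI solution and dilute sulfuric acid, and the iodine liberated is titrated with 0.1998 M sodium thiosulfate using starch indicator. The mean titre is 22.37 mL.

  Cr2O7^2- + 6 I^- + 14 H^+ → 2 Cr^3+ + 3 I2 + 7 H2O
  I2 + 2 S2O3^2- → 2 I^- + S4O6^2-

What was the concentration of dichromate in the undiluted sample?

n(S2O3^2-) = 0.02237 × 0.1998 = 4.470 × 10^-3 mol
n(I2) = n(S2O3^2-)/2 = 2.235 × 10^-3 mol
From the 1:3 ratio, n(Cr2O7^2-) in the aliquot = 1/3 × 2.235 × 10^-3 = 7.449 × 10^-4 mol
[Cr2O7^2-]_dilute = 7.449 × 10^-4 / 0.02439 = 0.03054 mol/L
[Cr2O7^2-]_original = 0.03054 × 100.0/10.18 = 0.3000 mol/L

0.3000 M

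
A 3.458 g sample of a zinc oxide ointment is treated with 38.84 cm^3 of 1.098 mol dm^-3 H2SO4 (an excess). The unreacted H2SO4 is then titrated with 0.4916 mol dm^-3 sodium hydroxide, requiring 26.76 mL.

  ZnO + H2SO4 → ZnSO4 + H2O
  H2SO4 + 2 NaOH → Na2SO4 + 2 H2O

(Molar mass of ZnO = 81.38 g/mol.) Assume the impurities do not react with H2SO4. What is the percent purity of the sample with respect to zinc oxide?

84.88 %

n(H2SO4) added = 0.03884 × 1.098 = 0.04265 mol
n(NaOH) used in back-titration = 0.02676 × 0.4916 = 0.01316 mol
From the 1:2 ratio, n(H2SO4) left over = 1/2 × 0.01316 = 6.578 × 10^-3 mol
n(H2SO4) consumed by analyte = 0.04265 − 6.578 × 10^-3 = 0.03607 mol
n(ZnO) = 0.03607 mol (1:1 ratio)
mass of ZnO = 0.03607 × 81.38 = 2.935 g
% ZnO = 2.935 / 3.458 × 100 = 84.88 %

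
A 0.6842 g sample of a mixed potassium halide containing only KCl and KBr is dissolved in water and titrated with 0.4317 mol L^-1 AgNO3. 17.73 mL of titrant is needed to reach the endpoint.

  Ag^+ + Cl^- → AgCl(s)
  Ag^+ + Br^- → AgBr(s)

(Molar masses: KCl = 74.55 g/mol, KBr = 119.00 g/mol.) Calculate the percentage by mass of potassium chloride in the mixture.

55.55 %

n(AgNO3) = 0.01773 × 0.4317 = 7.654 × 10^-3 mol
Let x = n(KCl), y = n(KBr).
Titrant: 1x + 1y = 7.654 × 10^-3;  mass: 74.55x + 119.00y = 0.6842
Solving, x = 5.099 × 10^-3 mol, y = 2.555 × 10^-3 mol
mass of KCl = 5.099 × 10^-3 × 74.55 = 0.3801 g
% KCl = 0.3801 / 0.6842 × 100 = 55.55 %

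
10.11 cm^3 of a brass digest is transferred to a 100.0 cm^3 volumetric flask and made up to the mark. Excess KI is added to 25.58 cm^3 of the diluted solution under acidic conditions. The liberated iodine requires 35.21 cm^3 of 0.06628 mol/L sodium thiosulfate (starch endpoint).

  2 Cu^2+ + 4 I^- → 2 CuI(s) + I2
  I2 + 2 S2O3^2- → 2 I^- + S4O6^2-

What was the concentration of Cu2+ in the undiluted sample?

0.9024 mol/L

n(S2O3^2-) = 0.03521 × 0.06628 = 2.334 × 10^-3 mol
n(I2) = n(S2O3^2-)/2 = 1.167 × 10^-3 mol
From the 2:1 ratio, n(Cu2+) in the aliquot = 2/1 × 1.167 × 10^-3 = 2.334 × 10^-3 mol
[Cu2+]_dilute = 2.334 × 10^-3 / 0.02558 = 0.09123 mol/L
[Cu2+]_original = 0.09123 × 100.0/10.11 = 0.9024 mol/L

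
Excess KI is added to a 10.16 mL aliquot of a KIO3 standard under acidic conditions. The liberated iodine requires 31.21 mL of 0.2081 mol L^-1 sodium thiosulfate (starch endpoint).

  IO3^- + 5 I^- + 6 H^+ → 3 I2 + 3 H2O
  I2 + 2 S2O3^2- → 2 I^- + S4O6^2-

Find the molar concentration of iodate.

0.1065 mol/L

n(S2O3^2-) = 0.03121 × 0.2081 = 6.495 × 10^-3 mol
n(I2) = n(S2O3^2-)/2 = 3.247 × 10^-3 mol
From the 1:3 ratio, n(IO3^-) in the aliquot = 1/3 × 3.247 × 10^-3 = 1.082 × 10^-3 mol
[IO3^-] = 1.082 × 10^-3 / 0.01016 = 0.1065 mol/L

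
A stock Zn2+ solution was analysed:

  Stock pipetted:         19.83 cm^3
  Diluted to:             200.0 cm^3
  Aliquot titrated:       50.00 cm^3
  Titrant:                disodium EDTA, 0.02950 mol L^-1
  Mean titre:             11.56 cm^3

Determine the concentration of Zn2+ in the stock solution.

0.06879 mol/L

Zn^2+ + EDTA^4- → [Zn(EDTA)]^2-
n(EDTA) = 0.01156 × 0.02950 = 3.410 × 10^-4 mol
n(Zn2+) in the aliquot = 3.410 × 10^-4 mol (1:1 ratio)
[Zn2+]_dilute = 3.410 × 10^-4 / 0.05000 = 0.006820 mol/L
Dilution factor = 200.0 / 19.83 = 10.09
[Zn2+]_stock = 0.006820 × 10.09 = 0.06879 mol/L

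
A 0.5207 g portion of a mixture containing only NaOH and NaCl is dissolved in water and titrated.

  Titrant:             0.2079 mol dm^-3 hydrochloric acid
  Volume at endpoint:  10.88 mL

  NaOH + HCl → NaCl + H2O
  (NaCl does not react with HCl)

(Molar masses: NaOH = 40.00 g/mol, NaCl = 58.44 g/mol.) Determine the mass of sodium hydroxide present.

0.09048 g

n(HCl) = 0.01088 × 0.2079 = 2.262 × 10^-3 mol
Let x = n(NaOH), y = n(NaCl).
Titrant: 1x = 2.262 × 10^-3;  mass: 40.00x + 58.44y = 0.5207
Solving, x = 2.262 × 10^-3 mol, y = 7.362 × 10^-3 mol
mass of NaOH = 2.262 × 10^-3 × 40.00 = 0.09048 g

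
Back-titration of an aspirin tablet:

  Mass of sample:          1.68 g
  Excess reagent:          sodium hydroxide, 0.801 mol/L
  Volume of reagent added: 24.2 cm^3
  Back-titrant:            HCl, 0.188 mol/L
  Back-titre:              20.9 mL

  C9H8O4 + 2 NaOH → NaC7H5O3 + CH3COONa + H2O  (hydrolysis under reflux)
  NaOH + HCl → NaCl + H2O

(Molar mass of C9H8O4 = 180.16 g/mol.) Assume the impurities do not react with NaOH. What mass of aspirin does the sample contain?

n(NaOH) added = 0.0242 × 0.801 = 0.0194 mol
n(HCl) used in back-titration = 0.0209 × 0.188 = 3.93 × 10^-3 mol
n(NaOH) left over = 3.93 × 10^-3 mol (1:1 ratio)
n(NaOH) consumed by analyte = 0.0194 − 3.93 × 10^-3 = 0.0155 mol
From the 1:2 ratio, n(C9H8O4) = 1/2 × 0.0155 = 7.73 × 10^-3 mol
mass of C9H8O4 = 7.73 × 10^-3 × 180.16 = 1.39 g

1.39 g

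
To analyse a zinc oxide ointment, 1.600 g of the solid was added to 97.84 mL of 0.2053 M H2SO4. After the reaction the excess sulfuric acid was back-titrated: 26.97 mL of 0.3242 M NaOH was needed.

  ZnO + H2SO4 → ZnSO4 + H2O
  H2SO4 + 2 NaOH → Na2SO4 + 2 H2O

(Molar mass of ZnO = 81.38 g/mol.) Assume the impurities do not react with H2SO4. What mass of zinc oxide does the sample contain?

n(H2SO4) added = 0.09784 × 0.2053 = 0.02009 mol
n(NaOH) used in back-titration = 0.02697 × 0.3242 = 8.744 × 10^-3 mol
From the 1:2 ratio, n(H2SO4) left over = 1/2 × 8.744 × 10^-3 = 4.372 × 10^-3 mol
n(H2SO4) consumed by analyte = 0.02009 − 4.372 × 10^-3 = 0.01571 mol
n(ZnO) = 0.01571 mol (1:1 ratio)
mass of ZnO = 0.01571 × 81.38 = 1.279 g

1.279 g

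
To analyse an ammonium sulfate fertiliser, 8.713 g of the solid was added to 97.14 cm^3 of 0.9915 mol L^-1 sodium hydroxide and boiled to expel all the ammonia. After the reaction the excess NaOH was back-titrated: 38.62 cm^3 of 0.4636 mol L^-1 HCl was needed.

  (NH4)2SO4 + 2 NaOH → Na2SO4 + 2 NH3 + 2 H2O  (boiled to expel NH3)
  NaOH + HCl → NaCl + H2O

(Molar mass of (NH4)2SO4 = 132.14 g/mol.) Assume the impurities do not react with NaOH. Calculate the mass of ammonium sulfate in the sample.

n(NaOH) added = 0.09714 × 0.9915 = 0.09631 mol
n(HCl) used in back-titration = 0.03862 × 0.4636 = 0.01790 mol
n(NaOH) left over = 0.01790 mol (1:1 ratio)
n(NaOH) consumed by analyte = 0.09631 − 0.01790 = 0.07841 mol
From the 1:2 ratio, n((NH4)2SO4) = 1/2 × 0.07841 = 0.03921 mol
mass of (NH4)2SO4 = 0.03921 × 132.14 = 5.181 g

5.181 g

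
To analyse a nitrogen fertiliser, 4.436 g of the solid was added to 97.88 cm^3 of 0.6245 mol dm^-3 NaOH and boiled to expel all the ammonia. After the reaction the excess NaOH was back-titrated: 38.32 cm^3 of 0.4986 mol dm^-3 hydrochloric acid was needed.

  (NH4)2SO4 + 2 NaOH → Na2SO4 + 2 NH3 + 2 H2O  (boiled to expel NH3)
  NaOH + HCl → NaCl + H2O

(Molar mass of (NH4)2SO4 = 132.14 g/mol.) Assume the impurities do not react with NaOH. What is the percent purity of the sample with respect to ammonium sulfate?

62.58 %

n(NaOH) added = 0.09788 × 0.6245 = 0.06113 mol
n(HCl) used in back-titration = 0.03832 × 0.4986 = 0.01911 mol
n(NaOH) left over = 0.01911 mol (1:1 ratio)
n(NaOH) consumed by analyte = 0.06113 − 0.01911 = 0.04202 mol
From the 1:2 ratio, n((NH4)2SO4) = 1/2 × 0.04202 = 0.02101 mol
mass of (NH4)2SO4 = 0.02101 × 132.14 = 2.776 g
% (NH4)2SO4 = 2.776 / 4.436 × 100 = 62.58 %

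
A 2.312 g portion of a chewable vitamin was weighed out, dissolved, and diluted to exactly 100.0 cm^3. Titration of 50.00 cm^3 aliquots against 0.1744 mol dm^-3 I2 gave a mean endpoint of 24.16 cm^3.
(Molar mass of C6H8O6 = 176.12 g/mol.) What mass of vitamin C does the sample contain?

1.484 g

C6H8O6 + I2 → C6H6O6 + 2 HI
n(I2) per titration = 0.02416 × 0.1744 = 4.214 × 10^-3 mol
n(C6H8O6) in each aliquot = 4.214 × 10^-3 mol (1:1 ratio)
n(C6H8O6) in the whole flask = 4.214 × 10^-3 × 100.0/50.00 = 8.427 × 10^-3 mol
mass of C6H8O6 = 8.427 × 10^-3 × 176.12 = 1.484 g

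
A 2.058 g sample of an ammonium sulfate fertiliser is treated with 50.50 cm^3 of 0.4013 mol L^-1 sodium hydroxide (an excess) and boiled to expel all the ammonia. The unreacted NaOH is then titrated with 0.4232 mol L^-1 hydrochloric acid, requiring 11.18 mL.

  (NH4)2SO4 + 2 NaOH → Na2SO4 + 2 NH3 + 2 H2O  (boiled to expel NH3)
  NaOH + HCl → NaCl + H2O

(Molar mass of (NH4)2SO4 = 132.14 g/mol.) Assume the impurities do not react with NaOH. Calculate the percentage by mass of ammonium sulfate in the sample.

49.87 %

n(NaOH) added = 0.05050 × 0.4013 = 0.02027 mol
n(HCl) used in back-titration = 0.01118 × 0.4232 = 4.731 × 10^-3 mol
n(NaOH) left over = 4.731 × 10^-3 mol (1:1 ratio)
n(NaOH) consumed by analyte = 0.02027 − 4.731 × 10^-3 = 0.01553 mol
From the 1:2 ratio, n((NH4)2SO4) = 1/2 × 0.01553 = 7.767 × 10^-3 mol
mass of (NH4)2SO4 = 7.767 × 10^-3 × 132.14 = 1.026 g
% (NH4)2SO4 = 1.026 / 2.058 × 100 = 49.87 %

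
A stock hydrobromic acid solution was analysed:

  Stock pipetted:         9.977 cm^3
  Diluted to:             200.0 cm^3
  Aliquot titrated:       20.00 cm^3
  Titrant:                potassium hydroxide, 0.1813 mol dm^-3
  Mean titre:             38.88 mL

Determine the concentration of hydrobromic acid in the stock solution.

HBr + KOH → KBr + H2O
n(KOH) = 0.03888 × 0.1813 = 7.049 × 10^-3 mol
n(HBr) in the aliquot = 7.049 × 10^-3 mol (1:1 ratio)
[HBr]_dilute = 7.049 × 10^-3 / 0.02000 = 0.3524 mol/L
Dilution factor = 200.0 / 9.977 = 20.05
[HBr]_stock = 0.3524 × 20.05 = 7.065 mol/L

7.065 mol/L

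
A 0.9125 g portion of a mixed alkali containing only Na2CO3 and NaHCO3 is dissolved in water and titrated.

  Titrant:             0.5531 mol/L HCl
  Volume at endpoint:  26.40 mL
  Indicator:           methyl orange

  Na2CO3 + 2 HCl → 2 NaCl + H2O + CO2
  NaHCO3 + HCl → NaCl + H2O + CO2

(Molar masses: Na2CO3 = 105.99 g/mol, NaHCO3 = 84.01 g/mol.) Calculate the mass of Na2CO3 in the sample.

n(HCl) = 0.02640 × 0.5531 = 0.01460 mol
Let x = n(Na2CO3), y = n(NaHCO3).
Titrant: 2x + 1y = 0.01460;  mass: 105.99x + 84.01y = 0.9125
Solving, x = 5.065 × 10^-3 mol, y = 4.471 × 10^-3 mol
mass of Na2CO3 = 5.065 × 10^-3 × 105.99 = 0.5369 g

0.5369 g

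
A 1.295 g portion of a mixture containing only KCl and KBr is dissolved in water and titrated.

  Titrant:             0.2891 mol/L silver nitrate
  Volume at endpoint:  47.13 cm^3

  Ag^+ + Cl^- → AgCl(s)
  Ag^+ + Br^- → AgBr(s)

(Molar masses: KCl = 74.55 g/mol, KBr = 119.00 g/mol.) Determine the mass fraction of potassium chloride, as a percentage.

n(AgNO3) = 0.04713 × 0.2891 = 0.01363 mol
Let x = n(KCl), y = n(KBr).
Titrant: 1x + 1y = 0.01363;  mass: 74.55x + 119.00y = 1.295
Solving, x = 7.343 × 10^-3 mol, y = 6.282 × 10^-3 mol
mass of KCl = 7.343 × 10^-3 × 74.55 = 0.5474 g
% KCl = 0.5474 / 1.295 × 100 = 42.27 %

42.27 %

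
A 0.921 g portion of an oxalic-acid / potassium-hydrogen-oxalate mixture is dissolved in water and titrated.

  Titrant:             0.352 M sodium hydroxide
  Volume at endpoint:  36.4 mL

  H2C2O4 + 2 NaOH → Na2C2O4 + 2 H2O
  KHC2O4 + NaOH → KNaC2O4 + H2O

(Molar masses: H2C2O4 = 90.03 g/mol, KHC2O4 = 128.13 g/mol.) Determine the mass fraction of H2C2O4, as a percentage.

n(NaOH) = 0.0364 × 0.352 = 0.0128 mol
Let x = n(H2C2O4), y = n(KHC2O4).
Titrant: 2x + 1y = 0.0128;  mass: 90.03x + 128.13y = 0.921
Solving, x = 4.34 × 10^-3 mol, y = 4.14 × 10^-3 mol
mass of H2C2O4 = 4.34 × 10^-3 × 90.03 = 0.390 g
% H2C2O4 = 0.390 / 0.921 × 100 = 42.4 %

42.4 %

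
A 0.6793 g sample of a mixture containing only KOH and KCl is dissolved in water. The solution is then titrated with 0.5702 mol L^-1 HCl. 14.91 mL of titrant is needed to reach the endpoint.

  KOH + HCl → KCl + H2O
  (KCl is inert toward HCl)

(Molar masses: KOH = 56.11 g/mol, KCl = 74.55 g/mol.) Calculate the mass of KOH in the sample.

n(HCl) = 0.01491 × 0.5702 = 8.502 × 10^-3 mol
Let x = n(KOH), y = n(KCl).
Titrant: 1x = 8.502 × 10^-3;  mass: 56.11x + 74.55y = 0.6793
Solving, x = 8.502 × 10^-3 mol, y = 2.713 × 10^-3 mol
mass of KOH = 8.502 × 10^-3 × 56.11 = 0.4770 g

0.4770 g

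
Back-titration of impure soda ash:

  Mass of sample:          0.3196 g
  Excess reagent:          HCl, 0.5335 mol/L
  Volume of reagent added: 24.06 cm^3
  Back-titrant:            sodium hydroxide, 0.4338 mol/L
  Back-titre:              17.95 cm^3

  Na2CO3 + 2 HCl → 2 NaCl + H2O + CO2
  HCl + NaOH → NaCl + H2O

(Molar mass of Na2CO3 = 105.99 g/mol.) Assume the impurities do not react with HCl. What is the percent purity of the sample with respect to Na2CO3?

n(HCl) added = 0.02406 × 0.5335 = 0.01284 mol
n(NaOH) used in back-titration = 0.01795 × 0.4338 = 7.787 × 10^-3 mol
n(HCl) left over = 7.787 × 10^-3 mol (1:1 ratio)
n(HCl) consumed by analyte = 0.01284 − 7.787 × 10^-3 = 5.049 × 10^-3 mol
From the 1:2 ratio, n(Na2CO3) = 1/2 × 5.049 × 10^-3 = 2.525 × 10^-3 mol
mass of Na2CO3 = 2.525 × 10^-3 × 105.99 = 0.2676 g
% Na2CO3 = 0.2676 / 0.3196 × 100 = 83.73 %

83.73 %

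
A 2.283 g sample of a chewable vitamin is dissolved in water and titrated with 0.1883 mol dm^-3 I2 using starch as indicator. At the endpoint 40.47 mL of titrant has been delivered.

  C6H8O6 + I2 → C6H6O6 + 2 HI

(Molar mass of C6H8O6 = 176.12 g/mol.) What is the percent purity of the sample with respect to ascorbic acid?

58.79 %

n(I2) = 0.04047 L × 0.1883 mol/L = 7.621 × 10^-3 mol
n(C6H8O6) = 7.621 × 10^-3 mol (1:1 ratio)
mass of C6H8O6 = 7.621 × 10^-3 × 176.12 g/mol = 1.342 g
% C6H8O6 = 1.342 / 2.283 × 100 = 58.79 %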